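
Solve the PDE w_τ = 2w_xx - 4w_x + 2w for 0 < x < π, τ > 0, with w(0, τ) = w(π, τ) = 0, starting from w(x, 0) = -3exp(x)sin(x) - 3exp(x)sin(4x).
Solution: Substitute w = exp(x)u, i.e. u = exp(-x)w.
By the product rule, w_x = exp(x)(u_x + u), w_xx = exp(x)(u_xx + 2u_x + u), w_τ = exp(x)u_τ.
Substituting into the PDE and dividing by exp(x): u_τ = 2(u_xx + 2u_x + u) - 4(u_x + u) + 2u.
The lower-order terms cancel, leaving the standard heat equation u_τ = 2u_xx.
Initial data for u: u(x,0) = exp(-x)w(x,0) = -3sin(x) - 3sin(4x). The boundary conditions carry over: u(0,τ) = u(π,τ) = 0.
Solve for u:
  Using separation of variables u = X(x)T(τ):
  Eigenfunctions: sin(nx), n = 1, 2, 3, ...
  General solution: u(x, τ) = Σ c_n sin(nx) exp(-2n² τ)
  Matching u(x,0) = -3sin(x) - 3sin(4x) term by term: c_1=-3, c_4=-3.
Hence u(x,τ) = -3exp(-2τ)sin(x) - 3exp(-32τ)sin(4x).
Transform back: w(x,τ) = exp(x)u(x,τ).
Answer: w(x, τ) = -3exp(x)exp(-2τ)sin(x) - 3exp(x)exp(-32τ)sin(4x)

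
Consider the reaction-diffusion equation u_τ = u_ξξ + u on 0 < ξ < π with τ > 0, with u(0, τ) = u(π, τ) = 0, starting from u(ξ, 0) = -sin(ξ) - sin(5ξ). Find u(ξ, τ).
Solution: Substitute u = exp(τ)w.
Then u_τ = exp(τ)(w_τ + w), u_ξξ = exp(τ)w_ξξ; substituting and dividing by exp(τ), the lower-order terms cancel: w_τ = w_ξξ (standard heat equation).
Data for w: w(ξ,0) = u(ξ,0) = -sin(ξ) - sin(5ξ). The boundary conditions carry over: w(0,τ) = w(π,τ) = 0.
Separating variables: w = Σ c_n exp(-n²τ) sin(nξ). From w(ξ,0) = -sin(ξ) - sin(5ξ): c_1=-1, c_5=-1.
So w(ξ,τ) = -exp(-τ)sin(ξ) - exp(-25τ)sin(5ξ), and u(ξ,τ) = exp(τ)w(ξ,τ).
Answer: u(ξ, τ) = -sin(ξ) - exp(-24τ)sin(5ξ)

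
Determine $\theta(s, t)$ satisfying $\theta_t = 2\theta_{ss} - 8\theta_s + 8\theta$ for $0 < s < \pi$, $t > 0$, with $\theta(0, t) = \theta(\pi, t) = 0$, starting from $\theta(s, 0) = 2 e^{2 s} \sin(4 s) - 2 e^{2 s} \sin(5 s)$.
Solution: Substitute $\theta = e^{2s}u$.
Then $\theta_s = e^{2s}(u_s + 2u)$, $\theta_{ss} = e^{2s}(u_{ss} + 4u_s + 4u)$, $\theta_t = e^{2s}u_t$; substituting and dividing by $e^{2s}$, the lower-order terms cancel: $u_t = 2u_{ss}$ (standard heat equation).
Data for $u$: $u(s,0) = e^{-2s}\theta(s,0) = 2 \sin(4 s) - 2 \sin(5 s)$. The boundary conditions carry over: $u(0,t) = u(\pi,t) = 0$.
Separating variables: $u = \sum c_n e^{-2n^2t} \sin(ns)$. From $u(s,0) = 2 \sin(4 s) - 2 \sin(5 s)$: $c_4=2, c_5=-2$.
So $u(s,t) = 2 e^{-32 t} \sin(4 s) - 2 e^{-50 t} \sin(5 s)$, and $\theta(s,t) = e^{2s}u(s,t)$.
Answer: $\theta(s, t) = 2 e^{2 s} e^{-32 t} \sin(4 s) - 2 e^{2 s} e^{-50 t} \sin(5 s)$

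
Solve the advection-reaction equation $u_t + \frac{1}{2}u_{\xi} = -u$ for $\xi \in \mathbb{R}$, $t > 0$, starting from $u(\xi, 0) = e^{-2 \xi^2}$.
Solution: Substitute $u = e^{-t}w$.
Then $u_t = e^{-t}(w_t - w)$, $u_{\xi} = e^{-t}w_{\xi}$; substituting and dividing by $e^{-t}$, the lower-order terms cancel: $w_t + \frac{1}{2}w_{\xi} = 0$ (standard advection equation).
Data for $w$: $w(\xi,0) = u(\xi,0) = e^{-2 \xi^2}$.
By characteristics ($d\xi/dt = 1/2$), $w(\xi,t) = f(\xi - \frac{1}{2}t)$ with $f = w( \cdot , 0)$.
So $w(\xi,t) = e^{-2 (-t/2 + \xi)^2}$, and $u(\xi,t) = e^{-t}w(\xi,t)$.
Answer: $u(\xi, t) = e^{-t} e^{-2 (\xi - t/2)^2}$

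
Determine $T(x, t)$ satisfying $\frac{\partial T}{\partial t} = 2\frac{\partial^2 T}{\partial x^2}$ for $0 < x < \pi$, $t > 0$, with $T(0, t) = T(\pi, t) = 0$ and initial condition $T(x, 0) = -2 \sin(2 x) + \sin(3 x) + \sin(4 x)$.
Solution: Using separation of variables $T = X(x)G(t)$:
Eigenfunctions: $\sin(nx)$, $n = 1, 2, 3, \ldots$
General solution: $T(x, t) = \sum c_n \sin(nx) e^{-2n^2 t}$
Matching $T(x,0) = -2 \sin(2 x) + \sin(3 x) + \sin(4 x)$ term by term: $c_2=-2, c_3=1, c_4=1$.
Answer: $T(x, t) = -2 e^{-8 t} \sin(2 x) + e^{-18 t} \sin(3 x) + e^{-32 t} \sin(4 x)$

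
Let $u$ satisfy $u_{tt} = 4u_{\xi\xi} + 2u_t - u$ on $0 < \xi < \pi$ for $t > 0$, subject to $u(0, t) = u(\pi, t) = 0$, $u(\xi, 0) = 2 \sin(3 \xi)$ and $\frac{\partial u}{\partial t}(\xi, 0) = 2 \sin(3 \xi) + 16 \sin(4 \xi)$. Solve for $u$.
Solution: Substitute $u = e^{t}w$.
Then $u_t = e^{t}(w_t + w)$, $u_{tt} = e^{t}(w_{tt} + 2w_t + w)$, $u_{\xi\xi} = e^{t}w_{\xi\xi}$; substituting and dividing by $e^{t}$, the lower-order terms cancel: $w_{tt} = 4w_{\xi\xi}$ (standard wave equation).
Data for $w$: $w(\xi,0) = u(\xi,0) = 2 \sin(3 \xi)$; $w_t(\xi,0) = u_t(\xi,0) - u(\xi,0) = 16 \sin(4 \xi)$. The boundary conditions carry over: $w(0,t) = w(\pi,t) = 0$.
Separating variables: $w = \sum [A_n \cos(\omega_n t) + B_n \sin(\omega_n t)] \sin(n\xi)$, $\omega_n = 2n$. From ICs ($B_n$ = velocity coefficient / $\omega_n$): $A_3=2, B_4=2$.
So $w(\xi,t) = 2 \sin(8 t) \sin(4 \xi) + 2 \sin(3 \xi) \cos(6 t)$, and $u(\xi,t) = e^{t}w(\xi,t)$.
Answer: $u(\xi, t) = 2 e^{t} \sin(3 \xi) \cos(6 t) + 2 e^{t} \sin(4 \xi) \sin(8 t)$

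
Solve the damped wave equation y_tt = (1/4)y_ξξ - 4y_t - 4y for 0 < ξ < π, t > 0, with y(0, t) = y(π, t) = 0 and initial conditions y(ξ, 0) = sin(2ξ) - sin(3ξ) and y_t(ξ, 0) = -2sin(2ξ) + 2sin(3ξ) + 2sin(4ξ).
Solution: Substitute y = exp(-2t)u, i.e. u = exp(2t)y.
By the product rule, y_t = exp(-2t)(u_t - 2u), y_tt = exp(-2t)(u_tt - 4u_t + 4u), y_ξξ = exp(-2t)u_ξξ.
Substituting into the PDE and dividing by exp(-2t): u_tt - 4u_t + 4u = (1/4)u_ξξ - 4(u_t - 2u) - 4u.
The lower-order terms cancel, leaving the standard wave equation u_tt = (1/4)u_ξξ.
Initial data for u: u(ξ,0) = y(ξ,0) = sin(2ξ) - sin(3ξ); u_t(ξ,0) = y_t(ξ,0) + 2y(ξ,0) = 2sin(4ξ). The boundary conditions carry over: u(0,t) = u(π,t) = 0.
Solve for u:
  Using separation of variables u = X(ξ)T(t):
  Eigenfunctions: sin(nξ), n = 1, 2, 3, ...
  General solution: u(ξ, t) = Σ [A_n cos(n t/2) + B_n sin(n t/2)] sin(nξ)
  From u(ξ,0) = sin(2ξ) - sin(3ξ): A_2=1, A_3=-1. From u_t(ξ,0) = 2sin(4ξ), using u_t(ξ,0) = Σ ω_n B_n sin(nξ) with ω_n = n/2: B_4 = 2/2 = 1.
Hence u(ξ,t) = sin(2t)sin(4ξ) + sin(2ξ)cos(t) - sin(3ξ)cos(3t/2).
Transform back: y(ξ,t) = exp(-2t)u(ξ,t).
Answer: y(ξ, t) = exp(-2t)sin(2t)sin(4ξ) + exp(-2t)sin(2ξ)cos(t) - exp(-2t)sin(3ξ)cos(3t/2)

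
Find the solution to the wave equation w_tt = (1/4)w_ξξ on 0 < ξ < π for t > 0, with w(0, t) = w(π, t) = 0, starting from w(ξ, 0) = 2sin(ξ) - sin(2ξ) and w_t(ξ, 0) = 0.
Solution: Separating variables: w = Σ [A_n cos(ω_n t) + B_n sin(ω_n t)] sin(nξ), ω_n = n/2. From ICs: A_1=2, A_2=-1.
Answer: w(ξ, t) = 2sin(ξ)cos(t/2) - sin(2ξ)cos(t)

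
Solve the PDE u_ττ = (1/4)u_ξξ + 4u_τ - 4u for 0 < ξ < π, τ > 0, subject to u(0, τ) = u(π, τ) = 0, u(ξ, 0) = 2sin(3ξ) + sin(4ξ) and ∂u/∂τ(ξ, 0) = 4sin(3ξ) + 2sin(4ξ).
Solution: Substitute u = exp(2τ)w.
Then u_τ = exp(2τ)(w_τ + 2w), u_ττ = exp(2τ)(w_ττ + 4w_τ + 4w), u_ξξ = exp(2τ)w_ξξ; substituting and dividing by exp(2τ), the lower-order terms cancel: w_ττ = (1/4)w_ξξ (standard wave equation).
Data for w: w(ξ,0) = u(ξ,0) = 2sin(3ξ) + sin(4ξ); w_τ(ξ,0) = u_τ(ξ,0) - 2u(ξ,0) = 0. The boundary conditions carry over: w(0,τ) = w(π,τ) = 0.
Separating variables: w = Σ [A_n cos(ω_n τ) + B_n sin(ω_n τ)] sin(nξ), ω_n = n/2. From ICs: A_3=2, A_4=1.
So w(ξ,τ) = 2sin(3ξ)cos(3τ/2) + sin(4ξ)cos(2τ), and u(ξ,τ) = exp(2τ)w(ξ,τ).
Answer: u(ξ, τ) = 2exp(2τ)sin(3ξ)cos(3τ/2) + exp(2τ)sin(4ξ)cos(2τ)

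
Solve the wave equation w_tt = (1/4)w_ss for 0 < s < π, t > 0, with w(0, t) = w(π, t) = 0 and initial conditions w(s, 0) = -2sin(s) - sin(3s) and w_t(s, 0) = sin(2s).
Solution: Separating variables: w = Σ [A_n cos(ω_n t) + B_n sin(ω_n t)] sin(ns), ω_n = n/2. From ICs (B_n = velocity coefficient / ω_n): A_1=-2, A_3=-1, B_2=1.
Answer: w(s, t) = -2sin(s)cos(t/2) + sin(2s)sin(t) - sin(3s)cos(3t/2)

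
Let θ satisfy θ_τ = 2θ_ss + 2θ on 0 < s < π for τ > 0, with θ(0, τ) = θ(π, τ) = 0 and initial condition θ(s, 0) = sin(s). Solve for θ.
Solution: Substitute θ = exp(2τ)u.
Then θ_τ = exp(2τ)(u_τ + 2u), θ_ss = exp(2τ)u_ss; substituting and dividing by exp(2τ), the lower-order terms cancel: u_τ = 2u_ss (standard heat equation).
Data for u: u(s,0) = θ(s,0) = sin(s). The boundary conditions carry over: u(0,τ) = u(π,τ) = 0.
Separating variables: u = Σ c_n exp(-2n²τ) sin(ns). From u(s,0) = sin(s): c_1=1.
So u(s,τ) = exp(-2τ)sin(s), and θ(s,τ) = exp(2τ)u(s,τ).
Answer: θ(s, τ) = sin(s)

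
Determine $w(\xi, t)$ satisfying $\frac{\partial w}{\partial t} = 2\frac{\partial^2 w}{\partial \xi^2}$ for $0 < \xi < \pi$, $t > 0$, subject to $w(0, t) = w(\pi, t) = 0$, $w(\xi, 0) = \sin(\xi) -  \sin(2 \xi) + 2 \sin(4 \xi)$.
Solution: Using separation of variables $w = X(\xi)T(t)$:
Eigenfunctions: $\sin(n\xi)$, $n = 1, 2, 3, \ldots$
General solution: $w(\xi, t) = \sum c_n \sin(n\xi) e^{-2n^2 t}$
Matching $w(\xi,0) = \sin(\xi) - \sin(2 \xi) + 2 \sin(4 \xi)$ term by term: $c_1=1, c_2=-1, c_4=2$.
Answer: $w(\xi, t) = e^{-2 t} \sin(\xi) -  e^{-8 t} \sin(2 \xi) + 2 e^{-32 t} \sin(4 \xi)$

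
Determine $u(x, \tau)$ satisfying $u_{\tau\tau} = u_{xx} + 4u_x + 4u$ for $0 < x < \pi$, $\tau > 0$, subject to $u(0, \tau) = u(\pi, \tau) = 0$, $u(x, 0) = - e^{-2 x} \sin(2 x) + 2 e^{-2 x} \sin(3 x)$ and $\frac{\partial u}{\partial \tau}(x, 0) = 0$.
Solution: Substitute $u = e^{-2x}w$.
Then $u_x = e^{-2x}(w_x - 2w)$, $u_{xx} = e^{-2x}(w_{xx} - 4w_x + 4w)$, $u_{\tau\tau} = e^{-2x}w_{\tau\tau}$; substituting and dividing by $e^{-2x}$, the lower-order terms cancel: $w_{\tau\tau} = w_{xx}$ (standard wave equation).
Data for $w$: $w(x,0) = e^{2x}u(x,0) = - \sin(2 x) + 2 \sin(3 x)$; $w_{\tau}(x,0) = e^{2x}u_{\tau}(x,0) = 0$. The boundary conditions carry over: $w(0,\tau) = w(\pi,\tau) = 0$.
Separating variables: $w = \sum [A_n \cos(\omega_n \tau) + B_n \sin(\omega_n \tau)] \sin(nx)$, $\omega_n = n$. From ICs: $A_2=-1, A_3=2$.
So $w(x,\tau) = - \sin(2 x) \cos(2 \tau) + 2 \sin(3 x) \cos(3 \tau)$, and $u(x,\tau) = e^{-2x}w(x,\tau)$.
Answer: $u(x, \tau) = - e^{-2 x} \sin(2 x) \cos(2 \tau) + 2 e^{-2 x} \sin(3 x) \cos(3 \tau)$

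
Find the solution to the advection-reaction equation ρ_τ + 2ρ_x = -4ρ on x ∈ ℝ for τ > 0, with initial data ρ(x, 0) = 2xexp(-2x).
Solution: Substitute ρ = exp(-2x)u, i.e. u = exp(2x)ρ.
By the product rule, ρ_x = exp(-2x)(u_x - 2u), ρ_τ = exp(-2x)u_τ.
Substituting into the PDE and dividing by exp(-2x): u_τ + 2(u_x - 2u) = -4u.
The lower-order terms cancel, leaving the standard advection equation u_τ + 2u_x = 0.
Initial data for u: u(x,0) = exp(2x)ρ(x,0) = 2x.
Solve for u:
  By method of characteristics (waves move right with speed 2):
  Along characteristics x - 2τ = const, u is constant, so u(x,τ) = f(x - 2τ) with f = u(·, 0).
Hence u(x,τ) = 2x - 4τ.
Transform back: ρ(x,τ) = exp(-2x)u(x,τ).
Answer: ρ(x, τ) = 2xexp(-2x) - 4τexp(-2x)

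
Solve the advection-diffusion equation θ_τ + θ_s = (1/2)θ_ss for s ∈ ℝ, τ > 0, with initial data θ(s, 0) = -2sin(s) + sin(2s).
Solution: Moving frame: η = s - τ, σ = τ, θ = u(η,σ), so θ_τ = u_σ - u_η and θ_ss = u_ηη.
Hence θ_τ + θ_s = u_σ and the PDE becomes the heat equation u_σ = (1/2)u_ηη on η ∈ ℝ.
Initial data: u(η,0) = θ(η,0) = -2sin(η) + sin(2η). Each mode sin(nη) decays as exp(-n²σ/2) on ℝ, so u(η,σ) = Σ c_n exp(-n²σ/2) sin(nη) with c_1=-2, c_2=1: u(η,σ) = exp(-2σ)sin(2η) - 2exp(-σ/2)sin(η).
Substituting back: θ(s,τ) = u(s - τ, τ).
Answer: θ(s, τ) = exp(-2τ)sin(2s - 2τ) - 2exp(-τ/2)sin(s - τ)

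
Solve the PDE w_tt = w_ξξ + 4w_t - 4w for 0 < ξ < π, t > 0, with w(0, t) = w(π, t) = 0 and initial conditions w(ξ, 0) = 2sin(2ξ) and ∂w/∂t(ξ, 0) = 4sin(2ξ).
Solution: Substitute w = exp(2t)u, i.e. u = exp(-2t)w.
By the product rule, w_t = exp(2t)(u_t + 2u), w_tt = exp(2t)(u_tt + 4u_t + 4u), w_ξξ = exp(2t)u_ξξ.
Substituting into the PDE and dividing by exp(2t): u_tt + 4u_t + 4u = u_ξξ + 4(u_t + 2u) - 4u.
The lower-order terms cancel, leaving the standard wave equation u_tt = u_ξξ.
Initial data for u: u(ξ,0) = w(ξ,0) = 2sin(2ξ); u_t(ξ,0) = w_t(ξ,0) - 2w(ξ,0) = 0. The boundary conditions carry over: u(0,t) = u(π,t) = 0.
Solve for u:
  Using separation of variables u = X(ξ)T(t):
  Eigenfunctions: sin(nξ), n = 1, 2, 3, ...
  General solution: u(ξ, t) = Σ [A_n cos(n t) + B_n sin(n t)] sin(nξ)
  From u(ξ,0) = 2sin(2ξ): A_2=2. From u_t(ξ,0) = 0: all B_n = 0.
Hence u(ξ,t) = 2sin(2ξ)cos(2t).
Transform back: w(ξ,t) = exp(2t)u(ξ,t).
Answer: w(ξ, t) = 2exp(2t)sin(2ξ)cos(2t)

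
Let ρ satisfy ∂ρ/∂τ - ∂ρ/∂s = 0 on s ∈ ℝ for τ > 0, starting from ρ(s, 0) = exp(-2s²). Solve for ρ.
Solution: By method of characteristics (waves move left with speed 1):
Along characteristics s + τ = const, ρ is constant, so ρ(s,τ) = f(s + τ) with f = ρ(·, 0).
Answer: ρ(s, τ) = exp(-2(s + τ)²)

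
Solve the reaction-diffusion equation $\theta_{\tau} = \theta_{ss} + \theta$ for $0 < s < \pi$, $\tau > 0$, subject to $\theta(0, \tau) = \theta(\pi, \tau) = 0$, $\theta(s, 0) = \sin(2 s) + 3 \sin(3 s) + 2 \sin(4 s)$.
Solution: Substitute $\theta = e^{\tau}u$, i.e. $u = e^{-\tau}\theta$.
By the product rule, $\theta_{\tau} = e^{\tau}(u_{\tau} + u)$, $\theta_{ss} = e^{\tau}u_{ss}$.
Substituting into the PDE and dividing by $e^{\tau}$: $u_{\tau} + u = u_{ss} + u$.
The lower-order terms cancel, leaving the standard heat equation $u_{\tau} = u_{ss}$.
Initial data for $u$: $u(s,0) = \theta(s,0) = \sin(2 s) + 3 \sin(3 s) + 2 \sin(4 s)$. The boundary conditions carry over: $u(0,\tau) = u(\pi,\tau) = 0$.
Solve for $u$:
  Using separation of variables $u = X(s)G(\tau)$:
  Eigenfunctions: $\sin(ns)$, $n = 1, 2, 3, \ldots$
  General solution: $u(s, \tau) = \sum c_n \sin(ns) e^{-n^2 \tau}$
  Matching $u(s,0) = \sin(2 s) + 3 \sin(3 s) + 2 \sin(4 s)$ term by term: $c_2=1, c_3=3, c_4=2$.
Hence $u(s,\tau) = e^{-4 \tau} \sin(2 s) + 3 e^{-9 \tau} \sin(3 s) + 2 e^{-16 \tau} \sin(4 s)$.
Transform back: $\theta(s,\tau) = e^{\tau}u(s,\tau)$.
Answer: $\theta(s, \tau) = e^{-3 \tau} \sin(2 s) + 3 e^{-8 \tau} \sin(3 s) + 2 e^{-15 \tau} \sin(4 s)$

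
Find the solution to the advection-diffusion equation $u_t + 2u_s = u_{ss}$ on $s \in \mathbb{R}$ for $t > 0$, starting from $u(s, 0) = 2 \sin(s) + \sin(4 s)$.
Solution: Moving frame: $\eta = s - 2t$, $\sigma = t$, $u = w(\eta,\sigma)$, so $u_t = w_{\sigma} - 2w_{\eta}$ and $u_{ss} = w_{\eta\eta}$.
Hence $u_t + 2u_s = w_{\sigma}$ and the PDE becomes the heat equation $w_{\sigma} = w_{\eta\eta}$ on $\eta \in \mathbb{R}$.
Initial data: $w(\eta,0) = u(\eta,0) = 2 \sin(\eta) + \sin(4 \eta)$. Each mode $\sin(n\eta)$ decays as $e^{-n^2\sigma}$ on $\mathbb{R}$, so $w(\eta,\sigma) = \sum c_n e^{-n^2\sigma} \sin(n\eta)$ with $c_1=2, c_4=1$: $w(\eta,\sigma) = 2 e^{-\sigma} \sin(\eta) + e^{-16 \sigma} \sin(4 \eta)$.
Substituting back: $u(s,t) = w(s - 2t, t)$.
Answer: $u(s, t) = 2 e^{-t} \sin(s - 2 t) + e^{-16 t} \sin(4 s - 8 t)$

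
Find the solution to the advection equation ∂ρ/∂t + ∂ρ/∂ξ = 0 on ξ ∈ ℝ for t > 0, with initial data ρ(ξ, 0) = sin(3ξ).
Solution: By characteristics (dξ/dt = 1), ρ(ξ,t) = f(ξ - t) with f = ρ(·, 0).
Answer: ρ(ξ, t) = -sin(3t - 3ξ)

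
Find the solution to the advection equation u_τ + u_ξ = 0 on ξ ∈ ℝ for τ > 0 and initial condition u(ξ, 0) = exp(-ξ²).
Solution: By method of characteristics (waves move right with speed 1):
Along characteristics ξ - τ = const, u is constant, so u(ξ,τ) = f(ξ - τ) with f = u(·, 0).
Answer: u(ξ, τ) = exp(-(ξ - τ)²)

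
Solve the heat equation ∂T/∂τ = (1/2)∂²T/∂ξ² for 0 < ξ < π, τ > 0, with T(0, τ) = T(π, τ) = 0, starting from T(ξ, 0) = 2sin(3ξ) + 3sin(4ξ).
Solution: Using separation of variables T = X(ξ)G(τ):
Eigenfunctions: sin(nξ), n = 1, 2, 3, ...
General solution: T(ξ, τ) = Σ c_n sin(nξ) exp(-n² τ/2)
Matching T(ξ,0) = 2sin(3ξ) + 3sin(4ξ) term by term: c_3=2, c_4=3.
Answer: T(ξ, τ) = 3exp(-8τ)sin(4ξ) + 2exp(-9τ/2)sin(3ξ)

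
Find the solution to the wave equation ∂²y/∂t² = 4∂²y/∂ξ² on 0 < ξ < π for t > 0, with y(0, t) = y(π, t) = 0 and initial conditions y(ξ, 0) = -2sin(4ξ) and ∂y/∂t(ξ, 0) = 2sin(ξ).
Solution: Separating variables: y = Σ [A_n cos(ω_n t) + B_n sin(ω_n t)] sin(nξ), ω_n = 2n. From ICs (B_n = velocity coefficient / ω_n): A_4=-2, B_1=1.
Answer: y(ξ, t) = sin(2t)sin(ξ) - 2sin(4ξ)cos(8t)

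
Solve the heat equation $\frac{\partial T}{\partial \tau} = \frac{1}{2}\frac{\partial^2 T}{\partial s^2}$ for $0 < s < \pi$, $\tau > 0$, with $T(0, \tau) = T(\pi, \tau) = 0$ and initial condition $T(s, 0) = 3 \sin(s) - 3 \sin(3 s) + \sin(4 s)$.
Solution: Using separation of variables $T = X(s)G(\tau)$:
Eigenfunctions: $\sin(ns)$, $n = 1, 2, 3, \ldots$
General solution: $T(s, \tau) = \sum c_n \sin(ns) e^{-n^2 \tau/2}$
Matching $T(s,0) = 3 \sin(s) - 3 \sin(3 s) + \sin(4 s)$ term by term: $c_1=3, c_3=-3, c_4=1$.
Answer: $T(s, \tau) = e^{-8 \tau} \sin(4 s) + 3 e^{-\tau/2} \sin(s) - 3 e^{-9 \tau/2} \sin(3 s)$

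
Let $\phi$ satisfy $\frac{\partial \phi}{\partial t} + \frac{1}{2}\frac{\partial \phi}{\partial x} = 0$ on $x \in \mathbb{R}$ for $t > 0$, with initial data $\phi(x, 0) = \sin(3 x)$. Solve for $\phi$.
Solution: By method of characteristics (waves move right with speed 1/2):
Along characteristics $x - \frac{1}{2}t =$ const, $\phi$ is constant, so $\phi(x,t) = f(x - \frac{1}{2}t)$ with $f = \phi( \cdot , 0)$.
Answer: $\phi(x, t) = - \sin(3 t/2 - 3 x)$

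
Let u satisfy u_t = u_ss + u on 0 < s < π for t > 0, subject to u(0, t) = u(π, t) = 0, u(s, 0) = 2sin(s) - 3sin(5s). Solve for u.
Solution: Substitute u = exp(t)w, i.e. w = exp(-t)u.
By the product rule, u_t = exp(t)(w_t + w), u_ss = exp(t)w_ss.
Substituting into the PDE and dividing by exp(t): w_t + w = w_ss + w.
The lower-order terms cancel, leaving the standard heat equation w_t = w_ss.
Initial data for w: w(s,0) = u(s,0) = 2sin(s) - 3sin(5s). The boundary conditions carry over: w(0,t) = w(π,t) = 0.
Solve for w:
  Using separation of variables w = X(s)T(t):
  Eigenfunctions: sin(ns), n = 1, 2, 3, ...
  General solution: w(s, t) = Σ c_n sin(ns) exp(-n² t)
  Matching w(s,0) = 2sin(s) - 3sin(5s) term by term: c_1=2, c_5=-3.
Hence w(s,t) = 2exp(-t)sin(s) - 3exp(-25t)sin(5s).
Transform back: u(s,t) = exp(t)w(s,t).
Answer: u(s, t) = 2sin(s) - 3exp(-24t)sin(5s)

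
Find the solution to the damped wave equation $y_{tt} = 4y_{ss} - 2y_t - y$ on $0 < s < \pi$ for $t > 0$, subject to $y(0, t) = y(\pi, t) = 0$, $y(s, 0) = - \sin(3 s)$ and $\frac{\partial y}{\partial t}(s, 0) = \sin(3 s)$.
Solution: Substitute $y = e^{-t}u$, i.e. $u = e^{t}y$.
By the product rule, $y_t = e^{-t}(u_t - u)$, $y_{tt} = e^{-t}(u_{tt} - 2u_t + u)$, $y_{ss} = e^{-t}u_{ss}$.
Substituting into the PDE and dividing by $e^{-t}$: $u_{tt} - 2u_t + u = 4u_{ss} - 2(u_t - u) - u$.
The lower-order terms cancel, leaving the standard wave equation $u_{tt} = 4u_{ss}$.
Initial data for $u$: $u(s,0) = y(s,0) = - \sin(3 s)$; $u_t(s,0) = y_t(s,0) + y(s,0) = 0$. The boundary conditions carry over: $u(0,t) = u(\pi,t) = 0$.
Solve for $u$:
  Using separation of variables $u = X(s)T(t)$:
  Eigenfunctions: $\sin(ns)$, $n = 1, 2, 3, \ldots$
  General solution: $u(s, t) = \sum [A_n \cos(2n t) + B_n \sin(2n t)] \sin(ns)$
  From $u(s,0) = - \sin(3 s)$: $A_3=-1$. From $u_t(s,0) = 0$: all $B_n = 0$.
Hence $u(s,t) = - \sin(3 s) \cos(6 t)$.
Transform back: $y(s,t) = e^{-t}u(s,t)$.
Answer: $y(s, t) = - e^{-t} \sin(3 s) \cos(6 t)$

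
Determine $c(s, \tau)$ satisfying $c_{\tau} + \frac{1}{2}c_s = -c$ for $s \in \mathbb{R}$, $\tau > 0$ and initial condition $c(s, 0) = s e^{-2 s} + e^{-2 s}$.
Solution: Substitute $c = e^{-2s}u$, i.e. $u = e^{2s}c$.
By the product rule, $c_s = e^{-2s}(u_s - 2u)$, $c_{\tau} = e^{-2s}u_{\tau}$.
Substituting into the PDE and dividing by $e^{-2s}$: $u_{\tau} + \frac{1}{2}(u_s - 2u) = -u$.
The lower-order terms cancel, leaving the standard advection equation $u_{\tau} + \frac{1}{2}u_s = 0$.
Initial data for $u$: $u(s,0) = e^{2s}c(s,0) = s + 1$.
Solve for $u$:
  By method of characteristics (waves move right with speed 1/2):
  Along characteristics $s - \frac{1}{2}\tau =$ const, $u$ is constant, so $u(s,\tau) = f(s - \frac{1}{2}\tau)$ with $f = u( \cdot , 0)$.
Hence $u(s,\tau) = s - \frac{1}{2} \tau + 1$.
Transform back: $c(s,\tau) = e^{-2s}u(s,\tau)$.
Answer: $c(s, \tau) = -\frac{1}{2} \tau e^{-2 s} + s e^{-2 s} + e^{-2 s}$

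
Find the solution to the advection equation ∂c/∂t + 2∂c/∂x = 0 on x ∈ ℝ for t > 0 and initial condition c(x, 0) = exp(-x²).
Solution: By characteristics (dx/dt = 2), c(x,t) = f(x - 2t) with f = c(·, 0).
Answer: c(x, t) = exp(-(-2t + x)²)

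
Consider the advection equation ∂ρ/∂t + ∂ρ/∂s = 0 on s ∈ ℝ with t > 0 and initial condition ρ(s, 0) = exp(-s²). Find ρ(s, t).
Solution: By method of characteristics (waves move right with speed 1):
Along characteristics s - t = const, ρ is constant, so ρ(s,t) = f(s - t) with f = ρ(·, 0).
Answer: ρ(s, t) = exp(-(s - t)²)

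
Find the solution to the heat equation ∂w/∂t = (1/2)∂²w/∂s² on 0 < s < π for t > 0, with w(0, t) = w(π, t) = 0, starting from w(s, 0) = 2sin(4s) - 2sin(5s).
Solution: Separating variables: w = Σ c_n exp(-n²t/2) sin(ns). From w(s,0) = 2sin(4s) - 2sin(5s): c_4=2, c_5=-2.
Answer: w(s, t) = 2exp(-8t)sin(4s) - 2exp(-25t/2)sin(5s)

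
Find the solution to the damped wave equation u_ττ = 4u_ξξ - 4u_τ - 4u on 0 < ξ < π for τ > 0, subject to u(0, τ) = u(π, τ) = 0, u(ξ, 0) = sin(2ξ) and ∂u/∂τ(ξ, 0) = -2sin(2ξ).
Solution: Substitute u = exp(-2τ)w.
Then u_τ = exp(-2τ)(w_τ - 2w), u_ττ = exp(-2τ)(w_ττ - 4w_τ + 4w), u_ξξ = exp(-2τ)w_ξξ; substituting and dividing by exp(-2τ), the lower-order terms cancel: w_ττ = 4w_ξξ (standard wave equation).
Data for w: w(ξ,0) = u(ξ,0) = sin(2ξ); w_τ(ξ,0) = u_τ(ξ,0) + 2u(ξ,0) = 0. The boundary conditions carry over: w(0,τ) = w(π,τ) = 0.
Separating variables: w = Σ [A_n cos(ω_n τ) + B_n sin(ω_n τ)] sin(nξ), ω_n = 2n. From ICs: A_2=1.
So w(ξ,τ) = sin(2ξ)cos(4τ), and u(ξ,τ) = exp(-2τ)w(ξ,τ).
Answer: u(ξ, τ) = exp(-2τ)sin(2ξ)cos(4τ)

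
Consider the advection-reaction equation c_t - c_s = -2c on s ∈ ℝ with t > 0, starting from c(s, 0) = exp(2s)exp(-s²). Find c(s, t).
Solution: Substitute c = exp(2s)u, i.e. u = exp(-2s)c.
By the product rule, c_s = exp(2s)(u_s + 2u), c_t = exp(2s)u_t.
Substituting into the PDE and dividing by exp(2s): u_t - (u_s + 2u) = -2u.
The lower-order terms cancel, leaving the standard advection equation u_t - u_s = 0.
Initial data for u: u(s,0) = exp(-2s)c(s,0) = exp(-s²).
Solve for u:
  By method of characteristics (waves move left with speed 1):
  Along characteristics s + t = const, u is constant, so u(s,t) = f(s + t) with f = u(·, 0).
Hence u(s,t) = exp(-(s + t)²).
Transform back: c(s,t) = exp(2s)u(s,t).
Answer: c(s, t) = exp(2s)exp(-(s + t)²)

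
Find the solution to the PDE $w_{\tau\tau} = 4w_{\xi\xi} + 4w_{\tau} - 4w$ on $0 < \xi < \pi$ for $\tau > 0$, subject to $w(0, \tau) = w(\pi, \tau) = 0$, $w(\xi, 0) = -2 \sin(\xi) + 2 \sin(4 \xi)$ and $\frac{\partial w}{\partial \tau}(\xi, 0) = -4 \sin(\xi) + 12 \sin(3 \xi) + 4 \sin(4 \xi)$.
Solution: Substitute $w = e^{2\tau}u$.
Then $w_{\tau} = e^{2\tau}(u_{\tau} + 2u)$, $w_{\tau\tau} = e^{2\tau}(u_{\tau\tau} + 4u_{\tau} + 4u)$, $w_{\xi\xi} = e^{2\tau}u_{\xi\xi}$; substituting and dividing by $e^{2\tau}$, the lower-order terms cancel: $u_{\tau\tau} = 4u_{\xi\xi}$ (standard wave equation).
Data for $u$: $u(\xi,0) = w(\xi,0) = -2 \sin(\xi) + 2 \sin(4 \xi)$; $u_{\tau}(\xi,0) = w_{\tau}(\xi,0) - 2w(\xi,0) = 12 \sin(3 \xi)$. The boundary conditions carry over: $u(0,\tau) = u(\pi,\tau) = 0$.
Separating variables: $u = \sum [A_n \cos(\omega_n \tau) + B_n \sin(\omega_n \tau)] \sin(n\xi)$, $\omega_n = 2n$. From ICs ($B_n$ = velocity coefficient / $\omega_n$): $A_1=-2, A_4=2, B_3=2$.
So $u(\xi,\tau) = -2 \sin(\xi) \cos(2 \tau) + 2 \sin(3 \xi) \sin(6 \tau) + 2 \sin(4 \xi) \cos(8 \tau)$, and $w(\xi,\tau) = e^{2\tau}u(\xi,\tau)$.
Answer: $w(\xi, \tau) = 2 e^{2 \tau} \sin(6 \tau) \sin(3 \xi) - 2 e^{2 \tau} \sin(\xi) \cos(2 \tau) + 2 e^{2 \tau} \sin(4 \xi) \cos(8 \tau)$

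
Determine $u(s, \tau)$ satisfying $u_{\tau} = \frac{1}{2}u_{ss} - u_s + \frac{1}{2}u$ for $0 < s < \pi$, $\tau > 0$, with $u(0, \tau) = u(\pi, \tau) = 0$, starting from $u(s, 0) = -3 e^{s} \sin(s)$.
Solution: Substitute $u = e^{s}w$, i.e. $w = e^{-s}u$.
By the product rule, $u_s = e^{s}(w_s + w)$, $u_{ss} = e^{s}(w_{ss} + 2w_s + w)$, $u_{\tau} = e^{s}w_{\tau}$.
Substituting into the PDE and dividing by $e^{s}$: $w_{\tau} = \frac{1}{2}(w_{ss} + 2w_s + w) - (w_s + w) + \frac{1}{2}w$.
The lower-order terms cancel, leaving the standard heat equation $w_{\tau} = \frac{1}{2}w_{ss}$.
Initial data for $w$: $w(s,0) = e^{-s}u(s,0) = -3 \sin(s)$. The boundary conditions carry over: $w(0,\tau) = w(\pi,\tau) = 0$.
Solve for $w$:
  Using separation of variables $w = X(s)T(\tau)$:
  Eigenfunctions: $\sin(ns)$, $n = 1, 2, 3, \ldots$
  General solution: $w(s, \tau) = \sum c_n \sin(ns) e^{-n^2 \tau/2}$
  Matching $w(s,0) = -3 \sin(s)$ term by term: $c_1=-3$.
Hence $w(s,\tau) = -3 e^{-\tau/2} \sin(s)$.
Transform back: $u(s,\tau) = e^{s}w(s,\tau)$.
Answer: $u(s, \tau) = -3 e^{-\tau/2} e^{s} \sin(s)$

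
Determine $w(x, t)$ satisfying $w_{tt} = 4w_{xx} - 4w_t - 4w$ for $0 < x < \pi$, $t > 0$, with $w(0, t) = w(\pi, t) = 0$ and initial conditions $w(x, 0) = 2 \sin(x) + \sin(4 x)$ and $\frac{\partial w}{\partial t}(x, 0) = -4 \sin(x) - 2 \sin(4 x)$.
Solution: Substitute $w = e^{-2t}u$.
Then $w_t = e^{-2t}(u_t - 2u)$, $w_{tt} = e^{-2t}(u_{tt} - 4u_t + 4u)$, $w_{xx} = e^{-2t}u_{xx}$; substituting and dividing by $e^{-2t}$, the lower-order terms cancel: $u_{tt} = 4u_{xx}$ (standard wave equation).
Data for $u$: $u(x,0) = w(x,0) = 2 \sin(x) + \sin(4 x)$; $u_t(x,0) = w_t(x,0) + 2w(x,0) = 0$. The boundary conditions carry over: $u(0,t) = u(\pi,t) = 0$.
Separating variables: $u = \sum [A_n \cos(\omega_n t) + B_n \sin(\omega_n t)] \sin(nx)$, $\omega_n = 2n$. From ICs: $A_1=2, A_4=1$.
So $u(x,t) = 2 \sin(x) \cos(2 t) + \sin(4 x) \cos(8 t)$, and $w(x,t) = e^{-2t}u(x,t)$.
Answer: $w(x, t) = 2 e^{-2 t} \sin(x) \cos(2 t) + e^{-2 t} \sin(4 x) \cos(8 t)$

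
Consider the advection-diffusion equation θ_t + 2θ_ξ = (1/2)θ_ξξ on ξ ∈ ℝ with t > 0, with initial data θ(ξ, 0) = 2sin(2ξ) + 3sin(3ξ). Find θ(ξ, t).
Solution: Moving frame: η = ξ - 2t, σ = t, θ = u(η,σ), so θ_t = u_σ - 2u_η and θ_ξξ = u_ηη.
Hence θ_t + 2θ_ξ = u_σ and the PDE becomes the heat equation u_σ = (1/2)u_ηη on η ∈ ℝ.
Initial data: u(η,0) = θ(η,0) = 2sin(2η) + 3sin(3η). Each mode sin(nη) decays as exp(-n²σ/2) on ℝ, so u(η,σ) = Σ c_n exp(-n²σ/2) sin(nη) with c_2=2, c_3=3: u(η,σ) = 2exp(-2σ)sin(2η) + 3exp(-9σ/2)sin(3η).
Substituting back: θ(ξ,t) = u(ξ - 2t, t).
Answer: θ(ξ, t) = -2exp(-2t)sin(4t - 2ξ) - 3exp(-9t/2)sin(6t - 3ξ)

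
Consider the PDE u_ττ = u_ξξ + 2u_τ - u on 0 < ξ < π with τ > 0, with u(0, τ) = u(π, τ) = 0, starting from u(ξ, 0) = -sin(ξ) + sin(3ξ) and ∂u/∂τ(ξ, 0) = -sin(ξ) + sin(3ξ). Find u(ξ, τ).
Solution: Substitute u = exp(τ)w.
Then u_τ = exp(τ)(w_τ + w), u_ττ = exp(τ)(w_ττ + 2w_τ + w), u_ξξ = exp(τ)w_ξξ; substituting and dividing by exp(τ), the lower-order terms cancel: w_ττ = w_ξξ (standard wave equation).
Data for w: w(ξ,0) = u(ξ,0) = -sin(ξ) + sin(3ξ); w_τ(ξ,0) = u_τ(ξ,0) - u(ξ,0) = 0. The boundary conditions carry over: w(0,τ) = w(π,τ) = 0.
Separating variables: w = Σ [A_n cos(ω_n τ) + B_n sin(ω_n τ)] sin(nξ), ω_n = n. From ICs: A_1=-1, A_3=1.
So w(ξ,τ) = -sin(ξ)cos(τ) + sin(3ξ)cos(3τ), and u(ξ,τ) = exp(τ)w(ξ,τ).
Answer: u(ξ, τ) = -exp(τ)sin(ξ)cos(τ) + exp(τ)sin(3ξ)cos(3τ)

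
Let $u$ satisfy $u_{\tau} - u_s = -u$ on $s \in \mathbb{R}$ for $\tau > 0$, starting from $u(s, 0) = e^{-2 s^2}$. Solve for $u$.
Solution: Substitute $u = e^{-\tau}w$.
Then $u_{\tau} = e^{-\tau}(w_{\tau} - w)$, $u_s = e^{-\tau}w_s$; substituting and dividing by $e^{-\tau}$, the lower-order terms cancel: $w_{\tau} - w_s = 0$ (standard advection equation).
Data for $w$: $w(s,0) = u(s,0) = e^{-2 s^2}$.
By characteristics ($ds/d\tau = -1$), $w(s,\tau) = f(s + \tau)$ with $f = w( \cdot , 0)$.
So $w(s,\tau) = e^{-2 (s + \tau)^2}$, and $u(s,\tau) = e^{-\tau}w(s,\tau)$.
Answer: $u(s, \tau) = e^{-\tau} e^{-2 (\tau + s)^2}$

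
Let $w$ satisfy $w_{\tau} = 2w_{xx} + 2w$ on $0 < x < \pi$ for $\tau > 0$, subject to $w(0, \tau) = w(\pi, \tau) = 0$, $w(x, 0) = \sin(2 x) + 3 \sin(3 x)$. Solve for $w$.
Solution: Substitute $w = e^{2\tau}u$, i.e. $u = e^{-2\tau}w$.
By the product rule, $w_{\tau} = e^{2\tau}(u_{\tau} + 2u)$, $w_{xx} = e^{2\tau}u_{xx}$.
Substituting into the PDE and dividing by $e^{2\tau}$: $u_{\tau} + 2u = 2u_{xx} + 2u$.
The lower-order terms cancel, leaving the standard heat equation $u_{\tau} = 2u_{xx}$.
Initial data for $u$: $u(x,0) = w(x,0) = \sin(2 x) + 3 \sin(3 x)$. The boundary conditions carry over: $u(0,\tau) = u(\pi,\tau) = 0$.
Solve for $u$:
  Using separation of variables $u = X(x)T(\tau)$:
  Eigenfunctions: $\sin(nx)$, $n = 1, 2, 3, \ldots$
  General solution: $u(x, \tau) = \sum c_n \sin(nx) e^{-2n^2 \tau}$
  Matching $u(x,0) = \sin(2 x) + 3 \sin(3 x)$ term by term: $c_2=1, c_3=3$.
Hence $u(x,\tau) = e^{-8 \tau} \sin(2 x) + 3 e^{-18 \tau} \sin(3 x)$.
Transform back: $w(x,\tau) = e^{2\tau}u(x,\tau)$.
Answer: $w(x, \tau) = e^{-6 \tau} \sin(2 x) + 3 e^{-16 \tau} \sin(3 x)$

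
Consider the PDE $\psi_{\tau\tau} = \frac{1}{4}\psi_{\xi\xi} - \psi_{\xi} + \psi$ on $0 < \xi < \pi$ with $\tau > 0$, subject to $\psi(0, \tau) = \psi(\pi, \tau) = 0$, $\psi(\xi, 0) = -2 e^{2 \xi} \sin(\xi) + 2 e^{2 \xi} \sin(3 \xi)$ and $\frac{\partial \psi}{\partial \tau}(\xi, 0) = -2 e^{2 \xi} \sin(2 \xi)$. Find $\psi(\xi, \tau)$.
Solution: Substitute $\psi = e^{2\xi}u$.
Then $\psi_{\xi} = e^{2\xi}(u_{\xi} + 2u)$, $\psi_{\xi\xi} = e^{2\xi}(u_{\xi\xi} + 4u_{\xi} + 4u)$, $\psi_{\tau\tau} = e^{2\xi}u_{\tau\tau}$; substituting and dividing by $e^{2\xi}$, the lower-order terms cancel: $u_{\tau\tau} = \frac{1}{4}u_{\xi\xi}$ (standard wave equation).
Data for $u$: $u(\xi,0) = e^{-2\xi}\psi(\xi,0) = -2 \sin(\xi) + 2 \sin(3 \xi)$; $u_{\tau}(\xi,0) = e^{-2\xi}\psi_{\tau}(\xi,0) = -2 \sin(2 \xi)$. The boundary conditions carry over: $u(0,\tau) = u(\pi,\tau) = 0$.
Separating variables: $u = \sum [A_n \cos(\omega_n \tau) + B_n \sin(\omega_n \tau)] \sin(n\xi)$, $\omega_n = n/2$. From ICs ($B_n$ = velocity coefficient / $\omega_n$): $A_1=-2, A_3=2, B_2=-2$.
So $u(\xi,\tau) = -2 \sin(\xi) \cos(\tau/2) - 2 \sin(2 \xi) \sin(\tau) + 2 \sin(3 \xi) \cos(3 \tau/2)$, and $\psi(\xi,\tau) = e^{2\xi}u(\xi,\tau)$.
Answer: $\psi(\xi, \tau) = -2 e^{2 \xi} \sin(\tau) \sin(2 \xi) - 2 e^{2 \xi} \sin(\xi) \cos(\tau/2) + 2 e^{2 \xi} \sin(3 \xi) \cos(3 \tau/2)$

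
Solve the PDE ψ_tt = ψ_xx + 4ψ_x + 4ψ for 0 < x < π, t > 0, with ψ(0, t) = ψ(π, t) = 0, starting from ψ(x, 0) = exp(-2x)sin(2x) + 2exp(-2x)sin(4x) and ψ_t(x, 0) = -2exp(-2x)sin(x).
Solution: Substitute ψ = exp(-2x)u.
Then ψ_x = exp(-2x)(u_x - 2u), ψ_xx = exp(-2x)(u_xx - 4u_x + 4u), ψ_tt = exp(-2x)u_tt; substituting and dividing by exp(-2x), the lower-order terms cancel: u_tt = u_xx (standard wave equation).
Data for u: u(x,0) = exp(2x)ψ(x,0) = sin(2x) + 2sin(4x); u_t(x,0) = exp(2x)ψ_t(x,0) = -2sin(x). The boundary conditions carry over: u(0,t) = u(π,t) = 0.
Separating variables: u = Σ [A_n cos(ω_n t) + B_n sin(ω_n t)] sin(nx), ω_n = n. From ICs (B_n = velocity coefficient / ω_n): A_2=1, A_4=2, B_1=-2.
So u(x,t) = -2sin(t)sin(x) + sin(2x)cos(2t) + 2sin(4x)cos(4t), and ψ(x,t) = exp(-2x)u(x,t).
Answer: ψ(x, t) = -2exp(-2x)sin(t)sin(x) + exp(-2x)sin(2x)cos(2t) + 2exp(-2x)sin(4x)cos(4t)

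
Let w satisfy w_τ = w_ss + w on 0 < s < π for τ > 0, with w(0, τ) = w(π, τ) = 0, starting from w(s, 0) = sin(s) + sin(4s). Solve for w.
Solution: Substitute w = exp(τ)u, i.e. u = exp(-τ)w.
By the product rule, w_τ = exp(τ)(u_τ + u), w_ss = exp(τ)u_ss.
Substituting into the PDE and dividing by exp(τ): u_τ + u = u_ss + u.
The lower-order terms cancel, leaving the standard heat equation u_τ = u_ss.
Initial data for u: u(s,0) = w(s,0) = sin(s) + sin(4s). The boundary conditions carry over: u(0,τ) = u(π,τ) = 0.
Solve for u:
  Using separation of variables u = X(s)T(τ):
  Eigenfunctions: sin(ns), n = 1, 2, 3, ...
  General solution: u(s, τ) = Σ c_n sin(ns) exp(-n² τ)
  Matching u(s,0) = sin(s) + sin(4s) term by term: c_1=1, c_4=1.
Hence u(s,τ) = exp(-τ)sin(s) + exp(-16τ)sin(4s).
Transform back: w(s,τ) = exp(τ)u(s,τ).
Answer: w(s, τ) = sin(s) + exp(-15τ)sin(4s)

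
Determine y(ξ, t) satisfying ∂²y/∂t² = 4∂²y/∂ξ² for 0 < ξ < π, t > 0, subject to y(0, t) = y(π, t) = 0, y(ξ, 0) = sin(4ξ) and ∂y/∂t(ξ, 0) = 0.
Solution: Using separation of variables y = X(ξ)T(t):
Eigenfunctions: sin(nξ), n = 1, 2, 3, ...
General solution: y(ξ, t) = Σ [A_n cos(2n t) + B_n sin(2n t)] sin(nξ)
From y(ξ,0) = sin(4ξ): A_4=1. From y_t(ξ,0) = 0: all B_n = 0.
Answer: y(ξ, t) = sin(4ξ)cos(8t)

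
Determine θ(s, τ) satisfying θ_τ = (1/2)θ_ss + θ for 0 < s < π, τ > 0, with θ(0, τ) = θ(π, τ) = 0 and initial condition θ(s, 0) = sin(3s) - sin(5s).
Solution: Substitute θ = exp(τ)u.
Then θ_τ = exp(τ)(u_τ + u), θ_ss = exp(τ)u_ss; substituting and dividing by exp(τ), the lower-order terms cancel: u_τ = (1/2)u_ss (standard heat equation).
Data for u: u(s,0) = θ(s,0) = sin(3s) - sin(5s). The boundary conditions carry over: u(0,τ) = u(π,τ) = 0.
Separating variables: u = Σ c_n exp(-n²τ/2) sin(ns). From u(s,0) = sin(3s) - sin(5s): c_3=1, c_5=-1.
So u(s,τ) = exp(-9τ/2)sin(3s) - exp(-25τ/2)sin(5s), and θ(s,τ) = exp(τ)u(s,τ).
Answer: θ(s, τ) = exp(-7τ/2)sin(3s) - exp(-23τ/2)sin(5s)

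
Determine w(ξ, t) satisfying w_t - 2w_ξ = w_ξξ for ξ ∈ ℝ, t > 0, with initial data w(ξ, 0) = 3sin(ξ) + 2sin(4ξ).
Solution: Moving frame: η = ξ + 2t, σ = t, w = u(η,σ), so w_t = u_σ + 2u_η and w_ξξ = u_ηη.
Hence w_t - 2w_ξ = u_σ and the PDE becomes the heat equation u_σ = u_ηη on η ∈ ℝ.
Initial data: u(η,0) = w(η,0) = 3sin(η) + 2sin(4η). Each mode sin(nη) decays as exp(-n²σ) on ℝ, so u(η,σ) = Σ c_n exp(-n²σ) sin(nη) with c_1=3, c_4=2: u(η,σ) = 3exp(-σ)sin(η) + 2exp(-16σ)sin(4η).
Substituting back: w(ξ,t) = u(ξ + 2t, t).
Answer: w(ξ, t) = 3exp(-t)sin(2t + ξ) + 2exp(-16t)sin(8t + 4ξ)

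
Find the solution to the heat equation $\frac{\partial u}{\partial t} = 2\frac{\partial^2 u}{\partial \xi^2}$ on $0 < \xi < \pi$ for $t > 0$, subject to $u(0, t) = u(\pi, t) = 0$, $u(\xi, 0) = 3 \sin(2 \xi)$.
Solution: Separating variables: $u = \sum c_n e^{-2n^2t} \sin(n\xi)$. From $u(\xi,0) = 3 \sin(2 \xi)$: $c_2=3$.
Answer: $u(\xi, t) = 3 e^{-8 t} \sin(2 \xi)$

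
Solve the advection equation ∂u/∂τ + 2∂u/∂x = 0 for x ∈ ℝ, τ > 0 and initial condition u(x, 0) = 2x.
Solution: By method of characteristics (waves move right with speed 2):
Along characteristics x - 2τ = const, u is constant, so u(x,τ) = f(x - 2τ) with f = u(·, 0).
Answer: u(x, τ) = 2x - 4τ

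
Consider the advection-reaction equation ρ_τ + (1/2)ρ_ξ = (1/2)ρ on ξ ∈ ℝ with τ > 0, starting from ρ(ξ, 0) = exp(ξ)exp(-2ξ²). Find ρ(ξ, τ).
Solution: Substitute ρ = exp(ξ)u, i.e. u = exp(-ξ)ρ.
By the product rule, ρ_ξ = exp(ξ)(u_ξ + u), ρ_τ = exp(ξ)u_τ.
Substituting into the PDE and dividing by exp(ξ): u_τ + (1/2)(u_ξ + u) = (1/2)u.
The lower-order terms cancel, leaving the standard advection equation u_τ + (1/2)u_ξ = 0.
Initial data for u: u(ξ,0) = exp(-ξ)ρ(ξ,0) = exp(-2ξ²).
Solve for u:
  By method of characteristics (waves move right with speed 1/2):
  Along characteristics ξ - (1/2)τ = const, u is constant, so u(ξ,τ) = f(ξ - (1/2)τ) with f = u(·, 0).
Hence u(ξ,τ) = exp(-2(ξ - τ/2)²).
Transform back: ρ(ξ,τ) = exp(ξ)u(ξ,τ).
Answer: ρ(ξ, τ) = exp(ξ)exp(-2(ξ - τ/2)²)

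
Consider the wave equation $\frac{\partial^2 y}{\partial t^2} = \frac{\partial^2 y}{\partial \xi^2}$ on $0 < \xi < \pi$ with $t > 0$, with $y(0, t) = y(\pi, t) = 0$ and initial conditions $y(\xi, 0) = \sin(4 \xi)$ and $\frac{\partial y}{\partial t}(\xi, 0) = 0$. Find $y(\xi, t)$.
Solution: Separating variables: $y = \sum [A_n \cos(\omega_n t) + B_n \sin(\omega_n t)] \sin(n\xi)$, $\omega_n = n$. From ICs: $A_4=1$.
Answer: $y(\xi, t) = \sin(4 \xi) \cos(4 t)$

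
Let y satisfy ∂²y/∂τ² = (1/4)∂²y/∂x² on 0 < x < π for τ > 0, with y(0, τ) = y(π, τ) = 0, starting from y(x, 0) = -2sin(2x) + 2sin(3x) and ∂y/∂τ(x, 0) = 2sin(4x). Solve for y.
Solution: Using separation of variables y = X(x)T(τ):
Eigenfunctions: sin(nx), n = 1, 2, 3, ...
General solution: y(x, τ) = Σ [A_n cos(n τ/2) + B_n sin(n τ/2)] sin(nx)
From y(x,0) = -2sin(2x) + 2sin(3x): A_2=-2, A_3=2. From y_τ(x,0) = 2sin(4x), using y_τ(x,0) = Σ ω_n B_n sin(nx) with ω_n = n/2: B_4 = 2/2 = 1.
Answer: y(x, τ) = -2sin(2x)cos(τ) + 2sin(3x)cos(3τ/2) + sin(4x)sin(2τ)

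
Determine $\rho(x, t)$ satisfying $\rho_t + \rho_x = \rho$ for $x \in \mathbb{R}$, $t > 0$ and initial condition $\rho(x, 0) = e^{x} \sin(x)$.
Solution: Substitute $\rho = e^{x}u$.
Then $\rho_x = e^{x}(u_x + u)$, $\rho_t = e^{x}u_t$; substituting and dividing by $e^{x}$, the lower-order terms cancel: $u_t + u_x = 0$ (standard advection equation).
Data for $u$: $u(x,0) = e^{-x}\rho(x,0) = \sin(x)$.
By characteristics ($dx/dt = 1$), $u(x,t) = f(x - t)$ with $f = u( \cdot , 0)$.
So $u(x,t) = - \sin(t - x)$, and $\rho(x,t) = e^{x}u(x,t)$.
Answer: $\rho(x, t) = - e^{x} \sin(t - x)$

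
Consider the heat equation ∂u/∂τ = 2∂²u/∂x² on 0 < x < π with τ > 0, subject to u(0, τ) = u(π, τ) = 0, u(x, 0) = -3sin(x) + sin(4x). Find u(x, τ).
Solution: Separating variables: u = Σ c_n exp(-2n²τ) sin(nx). From u(x,0) = -3sin(x) + sin(4x): c_1=-3, c_4=1.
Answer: u(x, τ) = -3exp(-2τ)sin(x) + exp(-32τ)sin(4x)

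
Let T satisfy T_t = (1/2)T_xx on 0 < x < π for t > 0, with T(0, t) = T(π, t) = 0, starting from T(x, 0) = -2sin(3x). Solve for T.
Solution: Using separation of variables T = X(x)G(t):
Eigenfunctions: sin(nx), n = 1, 2, 3, ...
General solution: T(x, t) = Σ c_n sin(nx) exp(-n² t/2)
Matching T(x,0) = -2sin(3x) term by term: c_3=-2.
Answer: T(x, t) = -2exp(-9t/2)sin(3x)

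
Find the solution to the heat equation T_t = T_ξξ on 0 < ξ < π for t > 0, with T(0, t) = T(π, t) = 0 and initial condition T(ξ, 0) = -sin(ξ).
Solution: Using separation of variables T = X(ξ)G(t):
Eigenfunctions: sin(nξ), n = 1, 2, 3, ...
General solution: T(ξ, t) = Σ c_n sin(nξ) exp(-n² t)
Matching T(ξ,0) = -sin(ξ) term by term: c_1=-1.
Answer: T(ξ, t) = -exp(-t)sin(ξ)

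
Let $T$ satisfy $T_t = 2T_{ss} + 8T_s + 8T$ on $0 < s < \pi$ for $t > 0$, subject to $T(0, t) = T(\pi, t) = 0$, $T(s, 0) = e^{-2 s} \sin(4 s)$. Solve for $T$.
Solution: Substitute $T = e^{-2s}u$.
Then $T_s = e^{-2s}(u_s - 2u)$, $T_{ss} = e^{-2s}(u_{ss} - 4u_s + 4u)$, $T_t = e^{-2s}u_t$; substituting and dividing by $e^{-2s}$, the lower-order terms cancel: $u_t = 2u_{ss}$ (standard heat equation).
Data for $u$: $u(s,0) = e^{2s}T(s,0) = \sin(4 s)$. The boundary conditions carry over: $u(0,t) = u(\pi,t) = 0$.
Separating variables: $u = \sum c_n e^{-2n^2t} \sin(ns)$. From $u(s,0) = \sin(4 s)$: $c_4=1$.
So $u(s,t) = e^{-32 t} \sin(4 s)$, and $T(s,t) = e^{-2s}u(s,t)$.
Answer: $T(s, t) = e^{-2 s} e^{-32 t} \sin(4 s)$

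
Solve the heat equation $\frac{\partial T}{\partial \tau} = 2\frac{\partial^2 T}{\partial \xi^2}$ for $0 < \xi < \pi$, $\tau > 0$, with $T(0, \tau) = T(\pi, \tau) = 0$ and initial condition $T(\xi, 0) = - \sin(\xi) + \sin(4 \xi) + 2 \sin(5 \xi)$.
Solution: Using separation of variables $T = X(\xi)G(\tau)$:
Eigenfunctions: $\sin(n\xi)$, $n = 1, 2, 3, \ldots$
General solution: $T(\xi, \tau) = \sum c_n \sin(n\xi) e^{-2n^2 \tau}$
Matching $T(\xi,0) = - \sin(\xi) + \sin(4 \xi) + 2 \sin(5 \xi)$ term by term: $c_1=-1, c_4=1, c_5=2$.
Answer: $T(\xi, \tau) = - e^{-2 \tau} \sin(\xi) + e^{-32 \tau} \sin(4 \xi) + 2 e^{-50 \tau} \sin(5 \xi)$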